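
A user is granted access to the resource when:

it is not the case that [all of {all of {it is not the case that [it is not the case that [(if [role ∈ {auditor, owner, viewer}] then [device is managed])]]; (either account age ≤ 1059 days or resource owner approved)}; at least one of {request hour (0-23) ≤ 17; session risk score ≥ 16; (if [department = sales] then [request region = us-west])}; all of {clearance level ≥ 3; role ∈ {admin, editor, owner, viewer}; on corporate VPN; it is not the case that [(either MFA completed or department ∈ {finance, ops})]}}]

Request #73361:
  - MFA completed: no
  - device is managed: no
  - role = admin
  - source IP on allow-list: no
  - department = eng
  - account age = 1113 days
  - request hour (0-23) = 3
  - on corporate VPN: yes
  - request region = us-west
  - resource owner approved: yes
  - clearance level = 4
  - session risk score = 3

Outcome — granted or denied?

Atomic conditions:
  role ∈ {auditor, owner, viewer}: admin is not in the set → false
  device is managed: no → false
  account age ≤ 1059 days: 1113 ≤ 1059 is false
  resource owner approved: yes → true
  request hour (0-23) ≤ 17: 3 ≤ 17 is true
  session risk score ≥ 16: 3 ≥ 16 is false
  department = sales: eng == sales is false
  request region = us-west: us-west == us-west is true
  clearance level ≥ 3: 4 ≥ 3 is true
  role ∈ {admin, editor, owner, viewer}: admin is in the set → true
  on corporate VPN: yes → true
  MFA completed: no → false
  department ∈ {finance, ops}: eng is not in the set → false
Combine:
[1.1.1.1.1] false → false (antecedent false ⇒ implication holds) = true
[1.1.1.1] NOT true = false
[1.1.1] NOT false = true
[1.1.2] false OR true = true
[1.1] true AND true = true
[1.2.3] false → true (antecedent false ⇒ implication holds) = true
[1.2] true OR false OR true = true
[1.3.4.1] false OR false = false
[1.3.4] NOT false = true
[1.3] true AND true AND true AND true = true
[1] true AND true AND true = true
[root] NOT true = false
Overall: false → denied

Denied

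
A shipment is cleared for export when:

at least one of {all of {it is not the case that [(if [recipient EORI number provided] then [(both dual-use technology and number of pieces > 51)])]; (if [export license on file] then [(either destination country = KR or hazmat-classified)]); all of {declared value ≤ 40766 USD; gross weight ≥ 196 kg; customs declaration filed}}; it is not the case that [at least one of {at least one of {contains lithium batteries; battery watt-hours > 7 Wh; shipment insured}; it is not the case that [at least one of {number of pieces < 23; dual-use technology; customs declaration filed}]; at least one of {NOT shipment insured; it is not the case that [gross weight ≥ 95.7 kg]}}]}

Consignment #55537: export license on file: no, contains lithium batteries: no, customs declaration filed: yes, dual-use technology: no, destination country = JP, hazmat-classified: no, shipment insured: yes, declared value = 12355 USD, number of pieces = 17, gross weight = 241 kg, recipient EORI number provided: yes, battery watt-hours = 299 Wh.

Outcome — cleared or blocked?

Cleared

Atomic conditions:
  recipient EORI number provided: yes → true
  dual-use technology: no → false
  number of pieces > 51: 17 > 51 is false
  export license on file: no → false
  destination country = KR: JP == KR is false
  hazmat-classified: no → false
  declared value ≤ 40766 USD: 12355 ≤ 40766 is true
  gross weight ≥ 196 kg: 241 ≥ 196 is true
  customs declaration filed: yes → true
  contains lithium batteries: no → false
  battery watt-hours > 7 Wh: 299 > 7 is true
  shipment insured: yes → true
  number of pieces < 23: 17 < 23 is true
  NOT shipment insured: yes → false
  gross weight ≥ 95.7 kg: 241 ≥ 95.7 is true
Combine:
[1.1.1.2] false AND false = false
[1.1.1] true → false = false
[1.1] NOT false = true
[1.2.2] false OR false = false
[1.2] false → false (antecedent false ⇒ implication holds) = true
[1.3] true AND true AND true = true
[1] true AND true AND true = true
[2.1.1] false OR true OR true = true
[2.1.2.1] true OR false OR true = true
[2.1.2] NOT true = false
[2.1.3.2] NOT true = false
[2.1.3] false OR false = false
[2.1] true OR false OR false = true
[2] NOT true = false
[root] true OR false = true
Overall: true → cleared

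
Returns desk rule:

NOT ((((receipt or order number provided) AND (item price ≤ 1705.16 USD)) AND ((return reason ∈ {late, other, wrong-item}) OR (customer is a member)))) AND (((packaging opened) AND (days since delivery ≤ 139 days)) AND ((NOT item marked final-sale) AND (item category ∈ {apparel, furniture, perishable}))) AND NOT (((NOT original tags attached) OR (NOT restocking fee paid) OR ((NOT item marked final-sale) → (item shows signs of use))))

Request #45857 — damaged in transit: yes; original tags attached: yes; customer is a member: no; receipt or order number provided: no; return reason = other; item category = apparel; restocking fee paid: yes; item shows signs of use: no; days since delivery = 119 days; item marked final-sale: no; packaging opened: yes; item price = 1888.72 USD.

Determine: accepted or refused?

Atomic conditions:
  receipt or order number provided: no → false
  item price ≤ 1705.16 USD: 1888.72 ≤ 1705.16 is false
  return reason ∈ {late, other, wrong-item}: other is in the set → true
  customer is a member: no → false
  packaging opened: yes → true
  days since delivery ≤ 139 days: 119 ≤ 139 is true
  NOT item marked final-sale: no → true
  item category ∈ {apparel, furniture, perishable}: apparel is in the set → true
  NOT original tags attached: yes → false
  NOT restocking fee paid: yes → false
  item shows signs of use: no → false
Combine:
[1.1.1] false AND false = false
[1.1.2] true OR false = true
[1.1] false AND true = false
[1] NOT false = true
[2.1] true AND true = true
[2.2] true AND true = true
[2] true AND true = true
[3.1.3] true → false = false
[3.1] false OR false OR false = false
[3] NOT false = true
[root] true AND true AND true = true
Overall: true → accepted

Accepted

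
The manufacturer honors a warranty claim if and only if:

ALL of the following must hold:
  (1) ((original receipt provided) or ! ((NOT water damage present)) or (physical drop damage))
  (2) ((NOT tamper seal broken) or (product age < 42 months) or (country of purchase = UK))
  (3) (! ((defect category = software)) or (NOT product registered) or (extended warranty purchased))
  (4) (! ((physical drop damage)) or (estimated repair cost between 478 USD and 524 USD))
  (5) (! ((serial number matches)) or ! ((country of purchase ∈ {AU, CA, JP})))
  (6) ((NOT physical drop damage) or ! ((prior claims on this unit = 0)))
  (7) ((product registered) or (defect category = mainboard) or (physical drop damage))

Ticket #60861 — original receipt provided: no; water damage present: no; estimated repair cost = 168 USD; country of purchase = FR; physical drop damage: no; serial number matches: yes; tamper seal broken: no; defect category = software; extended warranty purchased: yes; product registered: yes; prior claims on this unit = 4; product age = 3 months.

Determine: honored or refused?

Refused

Atomic conditions:
  original receipt provided: no → false
  NOT water damage present: no → true
  physical drop damage: no → false
  NOT tamper seal broken: no → true
  product age < 42 months: 3 < 42 is true
  country of purchase = UK: FR == UK is false
  defect category = software: software == software is true
  NOT product registered: yes → false
  extended warranty purchased: yes → true
  estimated repair cost between 478 USD and 524 USD: 168 in [478, 524] is false
  serial number matches: yes → true
  country of purchase ∈ {AU, CA, JP}: FR is not in the set → false
  NOT physical drop damage: no → true
  prior claims on this unit = 0: 4 == 0 is false
  product registered: yes → true
  defect category = mainboard: software == mainboard is false
Combine:
[1.2] NOT true = false
[1] false OR false OR false = false
[2] true OR true OR false = true
[3.1] NOT true = false
[3] false OR false OR true = true
[4.1] NOT false = true
[4] true OR false = true
[5.1] NOT true = false
[5.2] NOT false = true
[5] false OR true = true
[6.2] NOT false = true
[6] true OR true = true
[7] true OR false OR false = true
[root] false AND true AND true AND true AND true AND true AND true = false
Overall: false → refused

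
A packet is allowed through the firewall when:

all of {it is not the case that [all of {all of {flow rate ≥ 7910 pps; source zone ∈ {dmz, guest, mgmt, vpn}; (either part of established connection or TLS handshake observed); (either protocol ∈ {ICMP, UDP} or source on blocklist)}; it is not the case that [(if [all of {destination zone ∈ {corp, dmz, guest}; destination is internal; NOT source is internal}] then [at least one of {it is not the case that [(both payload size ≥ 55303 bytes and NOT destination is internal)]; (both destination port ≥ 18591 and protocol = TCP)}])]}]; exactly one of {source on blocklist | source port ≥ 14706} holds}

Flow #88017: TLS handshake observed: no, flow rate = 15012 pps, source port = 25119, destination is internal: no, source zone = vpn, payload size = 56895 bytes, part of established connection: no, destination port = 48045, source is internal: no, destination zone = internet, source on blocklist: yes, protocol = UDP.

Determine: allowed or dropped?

Atomic conditions:
  flow rate ≥ 7910 pps: 15012 ≥ 7910 is true
  source zone ∈ {dmz, guest, mgmt, vpn}: vpn is in the set → true
  part of established connection: no → false
  TLS handshake observed: no → false
  protocol ∈ {ICMP, UDP}: UDP is in the set → true
  source on blocklist: yes → true
  destination zone ∈ {corp, dmz, guest}: internet is not in the set → false
  destination is internal: no → false
  NOT source is internal: no → true
  payload size ≥ 55303 bytes: 56895 ≥ 55303 is true
  NOT destination is internal: no → true
  destination port ≥ 18591: 48045 ≥ 18591 is true
  protocol = TCP: UDP == TCP is false
  source port ≥ 14706: 25119 ≥ 14706 is true
Combine:
[1.1.1.3] false OR false = false
[1.1.1.4] true OR true = true
[1.1.1] true AND true AND false AND true = false
[1.1.2.1.1] false AND false AND true = false
[1.1.2.1.2.1.1] true AND true = true
[1.1.2.1.2.1] NOT true = false
[1.1.2.1.2.2] true AND false = false
[1.1.2.1.2] false OR false = false
[1.1.2.1] false → false (antecedent false ⇒ implication holds) = true
[1.1.2] NOT true = false
[1.1] false AND false = false
[1] NOT false = true
[2] exactly-one(true, true) = false
[root] true AND false = false
Overall: false → dropped

Dropped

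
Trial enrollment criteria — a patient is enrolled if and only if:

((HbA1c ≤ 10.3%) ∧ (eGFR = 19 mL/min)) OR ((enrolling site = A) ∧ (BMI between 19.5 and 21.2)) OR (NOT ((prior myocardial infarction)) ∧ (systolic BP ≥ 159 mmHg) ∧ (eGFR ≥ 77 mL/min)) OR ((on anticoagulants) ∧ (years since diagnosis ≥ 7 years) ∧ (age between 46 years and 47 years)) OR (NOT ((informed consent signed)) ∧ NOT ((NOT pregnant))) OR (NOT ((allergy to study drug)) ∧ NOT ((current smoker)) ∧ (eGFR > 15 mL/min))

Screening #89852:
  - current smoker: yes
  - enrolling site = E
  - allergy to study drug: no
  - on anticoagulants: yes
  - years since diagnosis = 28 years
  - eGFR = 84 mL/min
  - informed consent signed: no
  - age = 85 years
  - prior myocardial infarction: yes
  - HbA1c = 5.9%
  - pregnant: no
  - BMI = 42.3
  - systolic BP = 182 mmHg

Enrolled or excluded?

Excluded

Atomic conditions:
  HbA1c ≤ 10.3%: 5.9 ≤ 10.3 is true
  eGFR = 19 mL/min: 84 == 19 is false
  enrolling site = A: E == A is false
  BMI between 19.5 and 21.2: 42.3 in [19.5, 21.2] is false
  prior myocardial infarction: yes → true
  systolic BP ≥ 159 mmHg: 182 ≥ 159 is true
  eGFR ≥ 77 mL/min: 84 ≥ 77 is true
  on anticoagulants: yes → true
  years since diagnosis ≥ 7 years: 28 ≥ 7 is true
  age between 46 years and 47 years: 85 in [46, 47] is false
  informed consent signed: no → false
  NOT pregnant: no → true
  allergy to study drug: no → false
  current smoker: yes → true
  eGFR > 15 mL/min: 84 > 15 is true
Combine:
[1] true AND false = false
[2] false AND false = false
[3.1] NOT true = false
[3] false AND true AND true = false
[4] true AND true AND false = false
[5.1] NOT false = true
[5.2] NOT true = false
[5] true AND false = false
[6.1] NOT false = true
[6.2] NOT true = false
[6] true AND false AND true = false
[root] false OR false OR false OR false OR false OR false = false
Overall: false → excluded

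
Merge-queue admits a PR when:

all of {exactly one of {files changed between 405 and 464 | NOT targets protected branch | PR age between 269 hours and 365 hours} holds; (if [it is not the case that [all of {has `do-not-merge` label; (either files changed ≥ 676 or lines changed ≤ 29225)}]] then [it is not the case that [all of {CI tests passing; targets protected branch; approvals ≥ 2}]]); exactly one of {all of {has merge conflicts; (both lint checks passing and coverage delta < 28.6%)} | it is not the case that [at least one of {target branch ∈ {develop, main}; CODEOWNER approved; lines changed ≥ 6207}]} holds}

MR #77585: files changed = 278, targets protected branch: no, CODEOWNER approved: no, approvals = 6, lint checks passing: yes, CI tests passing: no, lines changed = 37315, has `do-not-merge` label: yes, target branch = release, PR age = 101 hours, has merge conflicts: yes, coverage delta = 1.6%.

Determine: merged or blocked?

Atomic conditions:
  files changed between 405 and 464: 278 in [405, 464] is false
  NOT targets protected branch: no → true
  PR age between 269 hours and 365 hours: 101 in [269, 365] is false
  has `do-not-merge` label: yes → true
  files changed ≥ 676: 278 ≥ 676 is false
  lines changed ≤ 29225: 37315 ≤ 29225 is false
  CI tests passing: no → false
  targets protected branch: no → false
  approvals ≥ 2: 6 ≥ 2 is true
  has merge conflicts: yes → true
  lint checks passing: yes → true
  coverage delta < 28.6%: 1.6 < 28.6 is true
  target branch ∈ {develop, main}: release is not in the set → false
  CODEOWNER approved: no → false
  lines changed ≥ 6207: 37315 ≥ 6207 is true
Combine:
[1] exactly-one(false, true, false) = true
[2.1.1.2] false OR false = false
[2.1.1] true AND false = false
[2.1] NOT false = true
[2.2.1] false AND false AND true = false
[2.2] NOT false = true
[2] true → true = true
[3.1.2] true AND true = true
[3.1] true AND true = true
[3.2.1] false OR false OR true = true
[3.2] NOT true = false
[3] exactly-one(true, false) = true
[root] true AND true AND true = true
Overall: true → merged

Merged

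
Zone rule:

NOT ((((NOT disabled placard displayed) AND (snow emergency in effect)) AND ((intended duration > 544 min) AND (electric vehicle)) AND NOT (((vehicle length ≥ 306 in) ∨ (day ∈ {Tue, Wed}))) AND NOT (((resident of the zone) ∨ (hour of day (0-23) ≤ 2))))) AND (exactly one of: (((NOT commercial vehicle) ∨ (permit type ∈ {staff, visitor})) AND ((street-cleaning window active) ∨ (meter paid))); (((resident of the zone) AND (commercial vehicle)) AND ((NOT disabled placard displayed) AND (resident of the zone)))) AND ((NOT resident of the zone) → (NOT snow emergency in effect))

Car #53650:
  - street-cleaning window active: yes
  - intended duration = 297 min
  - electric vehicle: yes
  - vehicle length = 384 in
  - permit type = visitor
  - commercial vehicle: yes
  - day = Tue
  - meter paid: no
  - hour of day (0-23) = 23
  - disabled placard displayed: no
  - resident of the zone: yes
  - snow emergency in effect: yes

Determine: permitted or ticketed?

Atomic conditions:
  NOT disabled placard displayed: no → true
  snow emergency in effect: yes → true
  intended duration > 544 min: 297 > 544 is false
  electric vehicle: yes → true
  vehicle length ≥ 306 in: 384 ≥ 306 is true
  day ∈ {Tue, Wed}: Tue is in the set → true
  resident of the zone: yes → true
  hour of day (0-23) ≤ 2: 23 ≤ 2 is false
  NOT commercial vehicle: yes → false
  permit type ∈ {staff, visitor}: visitor is in the set → true
  street-cleaning window active: yes → true
  meter paid: no → false
  commercial vehicle: yes → true
  NOT resident of the zone: yes → false
  NOT snow emergency in effect: yes → false
Combine:
[1.1.1] true AND true = true
[1.1.2] false AND true = false
[1.1.3.1] true OR true = true
[1.1.3] NOT true = false
[1.1.4.1] true OR false = true
[1.1.4] NOT true = false
[1.1] true AND false AND false AND false = false
[1] NOT false = true
[2.1.1] false OR true = true
[2.1.2] true OR false = true
[2.1] true AND true = true
[2.2.1] true AND true = true
[2.2.2] true AND true = true
[2.2] true AND true = true
[2] exactly-one(true, true) = false
[3] false → false (antecedent false ⇒ implication holds) = true
[root] true AND false AND true = false
Overall: false → ticketed

Ticketed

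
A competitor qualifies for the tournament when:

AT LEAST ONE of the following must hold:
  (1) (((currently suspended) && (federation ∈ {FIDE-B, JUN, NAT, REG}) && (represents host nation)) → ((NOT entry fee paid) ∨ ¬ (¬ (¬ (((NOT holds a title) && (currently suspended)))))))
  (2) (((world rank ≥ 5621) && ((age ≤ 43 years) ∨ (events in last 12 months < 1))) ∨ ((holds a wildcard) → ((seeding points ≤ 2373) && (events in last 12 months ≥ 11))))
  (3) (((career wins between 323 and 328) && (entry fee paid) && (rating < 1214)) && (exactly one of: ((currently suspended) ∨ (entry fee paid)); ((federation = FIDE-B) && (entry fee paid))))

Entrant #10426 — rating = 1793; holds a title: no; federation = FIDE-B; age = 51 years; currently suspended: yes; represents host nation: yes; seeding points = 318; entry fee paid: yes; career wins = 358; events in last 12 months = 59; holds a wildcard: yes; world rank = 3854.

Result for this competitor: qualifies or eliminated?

Atomic conditions:
  currently suspended: yes → true
  federation ∈ {FIDE-B, JUN, NAT, REG}: FIDE-B is in the set → true
  represents host nation: yes → true
  NOT entry fee paid: yes → false
  NOT holds a title: no → true
  world rank ≥ 5621: 3854 ≥ 5621 is false
  age ≤ 43 years: 51 ≤ 43 is false
  events in last 12 months < 1: 59 < 1 is false
  holds a wildcard: yes → true
  seeding points ≤ 2373: 318 ≤ 2373 is true
  events in last 12 months ≥ 11: 59 ≥ 11 is true
  career wins between 323 and 328: 358 in [323, 328] is false
  entry fee paid: yes → true
  rating < 1214: 1793 < 1214 is false
  federation = FIDE-B: FIDE-B == FIDE-B is true
Combine:
[1.1] true AND true AND true = true
[1.2.2.1.1.1] true AND true = true
[1.2.2.1.1] NOT true = false
[1.2.2.1] NOT false = true
[1.2.2] NOT true = false
[1.2] false OR false = false
[1] true → false = false
[2.1.2] false OR false = false
[2.1] false AND false = false
[2.2.2] true AND true = true
[2.2] true → true = true
[2] false OR true = true
[3.1] false AND true AND false = false
[3.2.1] true OR true = true
[3.2.2] true AND true = true
[3.2] exactly-one(true, true) = false
[3] false AND false = false
[root] false OR true OR false = true
Overall: true → qualifies

Qualifies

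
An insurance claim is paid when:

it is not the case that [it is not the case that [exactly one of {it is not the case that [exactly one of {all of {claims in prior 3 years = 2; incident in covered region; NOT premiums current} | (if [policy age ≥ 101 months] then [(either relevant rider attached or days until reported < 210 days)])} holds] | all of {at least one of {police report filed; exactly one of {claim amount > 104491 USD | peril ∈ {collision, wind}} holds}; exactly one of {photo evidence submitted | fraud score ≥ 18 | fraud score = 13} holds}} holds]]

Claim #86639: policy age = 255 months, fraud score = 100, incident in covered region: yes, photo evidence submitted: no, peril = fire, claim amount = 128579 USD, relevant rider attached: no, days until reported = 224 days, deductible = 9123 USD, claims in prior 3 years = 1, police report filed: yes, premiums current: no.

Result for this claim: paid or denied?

Atomic conditions:
  claims in prior 3 years = 2: 1 == 2 is false
  incident in covered region: yes → true
  NOT premiums current: no → true
  policy age ≥ 101 months: 255 ≥ 101 is true
  relevant rider attached: no → false
  days until reported < 210 days: 224 < 210 is false
  police report filed: yes → true
  claim amount > 104491 USD: 128579 > 104491 is true
  peril ∈ {collision, wind}: fire is not in the set → false
  photo evidence submitted: no → false
  fraud score ≥ 18: 100 ≥ 18 is true
  fraud score = 13: 100 == 13 is false
Combine:
[1.1.1.1.1] false AND true AND true = false
[1.1.1.1.2.2] false OR false = false
[1.1.1.1.2] true → false = false
[1.1.1.1] exactly-one(false, false) = false
[1.1.1] NOT false = true
[1.1.2.1.2] exactly-one(true, false) = true
[1.1.2.1] true OR true = true
[1.1.2.2] exactly-one(false, true, false) = true
[1.1.2] true AND true = true
[1.1] exactly-one(true, true) = false
[1] NOT false = true
[root] NOT true = false
Overall: false → denied

Denied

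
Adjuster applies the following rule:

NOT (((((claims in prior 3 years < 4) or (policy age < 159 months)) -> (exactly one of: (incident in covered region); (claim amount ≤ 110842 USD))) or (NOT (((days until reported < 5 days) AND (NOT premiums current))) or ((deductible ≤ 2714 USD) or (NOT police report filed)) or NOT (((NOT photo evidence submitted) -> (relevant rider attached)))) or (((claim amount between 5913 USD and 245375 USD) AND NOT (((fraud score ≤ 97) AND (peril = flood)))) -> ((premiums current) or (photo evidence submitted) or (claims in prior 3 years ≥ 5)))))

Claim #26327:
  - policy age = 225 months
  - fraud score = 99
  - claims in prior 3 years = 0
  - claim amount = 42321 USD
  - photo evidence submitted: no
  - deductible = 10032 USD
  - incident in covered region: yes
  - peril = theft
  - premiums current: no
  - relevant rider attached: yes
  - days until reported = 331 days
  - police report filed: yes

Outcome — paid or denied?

Atomic conditions:
  claims in prior 3 years < 4: 0 < 4 is true
  policy age < 159 months: 225 < 159 is false
  incident in covered region: yes → true
  claim amount ≤ 110842 USD: 42321 ≤ 110842 is true
  days until reported < 5 days: 331 < 5 is false
  NOT premiums current: no → true
  deductible ≤ 2714 USD: 10032 ≤ 2714 is false
  NOT police report filed: yes → false
  NOT photo evidence submitted: no → true
  relevant rider attached: yes → true
  claim amount between 5913 USD and 245375 USD: 42321 in [5913, 245375] is true
  fraud score ≤ 97: 99 ≤ 97 is false
  peril = flood: theft == flood is false
  premiums current: no → false
  photo evidence submitted: no → false
  claims in prior 3 years ≥ 5: 0 ≥ 5 is false
Combine:
[1.1.1] true OR false = true
[1.1.2] exactly-one(true, true) = false
[1.1] true → false = false
[1.2.1.1] false AND true = false
[1.2.1] NOT false = true
[1.2.2] false OR false = false
[1.2.3.1] true → true = true
[1.2.3] NOT true = false
[1.2] true OR false OR false = true
[1.3.1.2.1] false AND false = false
[1.3.1.2] NOT false = true
[1.3.1] true AND true = true
[1.3.2] false OR false OR false = false
[1.3] true → false = false
[1] false OR true OR false = true
[root] NOT true = false
Overall: false → denied

Denied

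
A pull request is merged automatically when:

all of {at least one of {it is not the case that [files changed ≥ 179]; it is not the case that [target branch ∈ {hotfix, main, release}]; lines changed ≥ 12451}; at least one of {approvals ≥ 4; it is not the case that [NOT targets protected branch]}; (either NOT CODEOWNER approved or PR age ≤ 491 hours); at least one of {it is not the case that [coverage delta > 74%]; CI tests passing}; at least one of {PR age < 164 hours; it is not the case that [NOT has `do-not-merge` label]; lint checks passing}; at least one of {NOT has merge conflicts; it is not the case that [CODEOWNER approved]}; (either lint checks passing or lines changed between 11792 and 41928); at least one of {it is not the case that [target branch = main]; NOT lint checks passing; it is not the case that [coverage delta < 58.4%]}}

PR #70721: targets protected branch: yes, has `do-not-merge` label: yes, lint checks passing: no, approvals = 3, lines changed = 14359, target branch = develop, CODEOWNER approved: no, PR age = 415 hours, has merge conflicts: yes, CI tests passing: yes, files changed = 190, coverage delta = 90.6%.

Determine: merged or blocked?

Merged

Atomic conditions:
  files changed ≥ 179: 190 ≥ 179 is true
  target branch ∈ {hotfix, main, release}: develop is not in the set → false
  lines changed ≥ 12451: 14359 ≥ 12451 is true
  approvals ≥ 4: 3 ≥ 4 is false
  NOT targets protected branch: yes → false
  NOT CODEOWNER approved: no → true
  PR age ≤ 491 hours: 415 ≤ 491 is true
  coverage delta > 74%: 90.6 > 74 is true
  CI tests passing: yes → true
  PR age < 164 hours: 415 < 164 is false
  NOT has `do-not-merge` label: yes → false
  lint checks passing: no → false
  NOT has merge conflicts: yes → false
  CODEOWNER approved: no → false
  lines changed between 11792 and 41928: 14359 in [11792, 41928] is true
  target branch = main: develop == main is false
  NOT lint checks passing: no → true
  coverage delta < 58.4%: 90.6 < 58.4 is false
Combine:
[1.1] NOT true = false
[1.2] NOT false = true
[1] false OR true OR true = true
[2.2] NOT false = true
[2] false OR true = true
[3] true OR true = true
[4.1] NOT true = false
[4] false OR true = true
[5.2] NOT false = true
[5] false OR true OR false = true
[6.2] NOT false = true
[6] false OR true = true
[7] false OR true = true
[8.1] NOT false = true
[8.3] NOT false = true
[8] true OR true OR true = true
[root] true AND true AND true AND true AND true AND true AND true AND true = true
Overall: true → merged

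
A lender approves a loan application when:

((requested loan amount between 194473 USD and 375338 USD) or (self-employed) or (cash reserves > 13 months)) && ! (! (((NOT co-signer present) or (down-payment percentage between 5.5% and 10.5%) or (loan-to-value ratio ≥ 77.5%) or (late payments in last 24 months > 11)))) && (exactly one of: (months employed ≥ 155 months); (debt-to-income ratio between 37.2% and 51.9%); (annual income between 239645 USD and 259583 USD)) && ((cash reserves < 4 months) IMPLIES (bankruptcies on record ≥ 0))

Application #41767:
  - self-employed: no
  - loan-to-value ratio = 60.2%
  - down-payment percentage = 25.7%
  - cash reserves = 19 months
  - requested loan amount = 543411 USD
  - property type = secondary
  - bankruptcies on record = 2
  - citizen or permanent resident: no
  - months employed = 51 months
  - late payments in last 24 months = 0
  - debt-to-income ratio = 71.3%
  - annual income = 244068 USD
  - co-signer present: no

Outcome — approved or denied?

Approved

Atomic conditions:
  requested loan amount between 194473 USD and 375338 USD: 543411 in [194473, 375338] is false
  self-employed: no → false
  cash reserves > 13 months: 19 > 13 is true
  NOT co-signer present: no → true
  down-payment percentage between 5.5% and 10.5%: 25.7 in [5.5, 10.5] is false
  loan-to-value ratio ≥ 77.5%: 60.2 ≥ 77.5 is false
  late payments in last 24 months > 11: 0 > 11 is false
  months employed ≥ 155 months: 51 ≥ 155 is false
  debt-to-income ratio between 37.2% and 51.9%: 71.3 in [37.2, 51.9] is false
  annual income between 239645 USD and 259583 USD: 244068 in [239645, 259583] is true
  cash reserves < 4 months: 19 < 4 is false
  bankruptcies on record ≥ 0: 2 ≥ 0 is true
Combine:
[1] false OR false OR true = true
[2.1.1] true OR false OR false OR false = true
[2.1] NOT true = false
[2] NOT false = true
[3] exactly-one(false, false, true) = true
[4] false → true (antecedent false ⇒ implication holds) = true
[root] true AND true AND true AND true = true
Overall: true → approved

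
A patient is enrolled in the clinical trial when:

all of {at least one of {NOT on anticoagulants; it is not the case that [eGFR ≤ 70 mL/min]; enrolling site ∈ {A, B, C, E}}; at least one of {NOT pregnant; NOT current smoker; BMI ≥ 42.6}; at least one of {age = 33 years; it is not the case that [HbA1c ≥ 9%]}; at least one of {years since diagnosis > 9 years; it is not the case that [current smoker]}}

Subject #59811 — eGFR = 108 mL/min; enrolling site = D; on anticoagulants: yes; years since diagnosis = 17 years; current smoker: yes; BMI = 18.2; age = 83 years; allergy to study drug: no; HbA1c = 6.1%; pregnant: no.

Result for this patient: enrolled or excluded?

Atomic conditions:
  NOT on anticoagulants: yes → false
  eGFR ≤ 70 mL/min: 108 ≤ 70 is false
  enrolling site ∈ {A, B, C, E}: D is not in the set → false
  NOT pregnant: no → true
  NOT current smoker: yes → false
  BMI ≥ 42.6: 18.2 ≥ 42.6 is false
  age = 33 years: 83 == 33 is false
  HbA1c ≥ 9%: 6.1 ≥ 9 is false
  years since diagnosis > 9 years: 17 > 9 is true
  current smoker: yes → true
Combine:
[1.2] NOT false = true
[1] false OR true OR false = true
[2] true OR false OR false = true
[3.2] NOT false = true
[3] false OR true = true
[4.2] NOT true = false
[4] true OR false = true
[root] true AND true AND true AND true = true
Overall: true → enrolled

Enrolled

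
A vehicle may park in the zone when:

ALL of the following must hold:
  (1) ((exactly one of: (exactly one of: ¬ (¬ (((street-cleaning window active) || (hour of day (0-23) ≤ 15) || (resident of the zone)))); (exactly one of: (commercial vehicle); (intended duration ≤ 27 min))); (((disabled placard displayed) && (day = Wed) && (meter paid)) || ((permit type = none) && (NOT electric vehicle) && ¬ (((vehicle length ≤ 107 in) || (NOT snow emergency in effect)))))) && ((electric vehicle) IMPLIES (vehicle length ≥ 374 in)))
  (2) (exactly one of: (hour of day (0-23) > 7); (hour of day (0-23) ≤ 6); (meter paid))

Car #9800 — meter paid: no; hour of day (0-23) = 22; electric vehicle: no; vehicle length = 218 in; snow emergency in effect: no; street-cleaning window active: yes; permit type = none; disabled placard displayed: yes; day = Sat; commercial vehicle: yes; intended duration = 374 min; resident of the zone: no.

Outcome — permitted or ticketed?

Atomic conditions:
  street-cleaning window active: yes → true
  hour of day (0-23) ≤ 15: 22 ≤ 15 is false
  resident of the zone: no → false
  commercial vehicle: yes → true
  intended duration ≤ 27 min: 374 ≤ 27 is false
  disabled placard displayed: yes → true
  day = Wed: Sat == Wed is false
  meter paid: no → false
  permit type = none: none == none is true
  NOT electric vehicle: no → true
  vehicle length ≤ 107 in: 218 ≤ 107 is false
  NOT snow emergency in effect: no → true
  electric vehicle: no → false
  vehicle length ≥ 374 in: 218 ≥ 374 is false
  hour of day (0-23) > 7: 22 > 7 is true
  hour of day (0-23) ≤ 6: 22 ≤ 6 is false
Combine:
[1.1.1.1.1.1] true OR false OR false = true
[1.1.1.1.1] NOT true = false
[1.1.1.1] NOT false = true
[1.1.1.2] exactly-one(true, false) = true
[1.1.1] exactly-one(true, true) = false
[1.1.2.1] true AND false AND false = false
[1.1.2.2.3.1] false OR true = true
[1.1.2.2.3] NOT true = false
[1.1.2.2] true AND true AND false = false
[1.1.2] false OR false = false
[1.1] exactly-one(false, false) = false
[1.2] false → false (antecedent false ⇒ implication holds) = true
[1] false AND true = false
[2] exactly-one(true, false, false) = true
[root] false AND true = false
Overall: false → ticketed

Ticketed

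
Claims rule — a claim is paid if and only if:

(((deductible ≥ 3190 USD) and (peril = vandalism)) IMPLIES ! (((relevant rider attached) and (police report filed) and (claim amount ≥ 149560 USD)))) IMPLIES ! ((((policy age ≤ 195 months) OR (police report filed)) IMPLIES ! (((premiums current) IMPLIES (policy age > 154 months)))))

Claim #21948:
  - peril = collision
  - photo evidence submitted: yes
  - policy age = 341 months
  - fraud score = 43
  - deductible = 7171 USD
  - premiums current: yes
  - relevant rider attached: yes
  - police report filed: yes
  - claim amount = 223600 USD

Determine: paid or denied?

Paid

Atomic conditions:
  deductible ≥ 3190 USD: 7171 ≥ 3190 is true
  peril = vandalism: collision == vandalism is false
  relevant rider attached: yes → true
  police report filed: yes → true
  claim amount ≥ 149560 USD: 223600 ≥ 149560 is true
  policy age ≤ 195 months: 341 ≤ 195 is false
  premiums current: yes → true
  policy age > 154 months: 341 > 154 is true
Combine:
[1.1] true AND false = false
[1.2.1] true AND true AND true = true
[1.2] NOT true = false
[1] false → false (antecedent false ⇒ implication holds) = true
[2.1.1] false OR true = true
[2.1.2.1] true → true = true
[2.1.2] NOT true = false
[2.1] true → false = false
[2] NOT false = true
[root] true → true = true
Overall: true → paid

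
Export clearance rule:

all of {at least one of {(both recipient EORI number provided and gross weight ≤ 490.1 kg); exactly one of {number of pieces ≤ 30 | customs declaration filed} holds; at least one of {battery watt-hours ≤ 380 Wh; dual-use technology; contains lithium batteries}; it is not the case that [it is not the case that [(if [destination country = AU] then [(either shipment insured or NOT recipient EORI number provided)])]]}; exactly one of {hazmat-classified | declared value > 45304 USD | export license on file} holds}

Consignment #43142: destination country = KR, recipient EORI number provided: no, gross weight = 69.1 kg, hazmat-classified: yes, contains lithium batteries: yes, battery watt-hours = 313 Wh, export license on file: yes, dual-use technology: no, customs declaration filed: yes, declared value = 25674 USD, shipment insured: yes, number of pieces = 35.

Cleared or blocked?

Blocked

Atomic conditions:
  recipient EORI number provided: no → false
  gross weight ≤ 490.1 kg: 69.1 ≤ 490.1 is true
  number of pieces ≤ 30: 35 ≤ 30 is false
  customs declaration filed: yes → true
  battery watt-hours ≤ 380 Wh: 313 ≤ 380 is true
  dual-use technology: no → false
  contains lithium batteries: yes → true
  destination country = AU: KR == AU is false
  shipment insured: yes → true
  NOT recipient EORI number provided: no → true
  hazmat-classified: yes → true
  declared value > 45304 USD: 25674 > 45304 is false
  export license on file: yes → true
Combine:
[1.1] false AND true = false
[1.2] exactly-one(false, true) = true
[1.3] true OR false OR true = true
[1.4.1.1.2] true OR true = true
[1.4.1.1] false → true (antecedent false ⇒ implication holds) = true
[1.4.1] NOT true = false
[1.4] NOT false = true
[1] false OR true OR true OR true = true
[2] exactly-one(true, false, true) = false
[root] true AND false = false
Overall: false → blocked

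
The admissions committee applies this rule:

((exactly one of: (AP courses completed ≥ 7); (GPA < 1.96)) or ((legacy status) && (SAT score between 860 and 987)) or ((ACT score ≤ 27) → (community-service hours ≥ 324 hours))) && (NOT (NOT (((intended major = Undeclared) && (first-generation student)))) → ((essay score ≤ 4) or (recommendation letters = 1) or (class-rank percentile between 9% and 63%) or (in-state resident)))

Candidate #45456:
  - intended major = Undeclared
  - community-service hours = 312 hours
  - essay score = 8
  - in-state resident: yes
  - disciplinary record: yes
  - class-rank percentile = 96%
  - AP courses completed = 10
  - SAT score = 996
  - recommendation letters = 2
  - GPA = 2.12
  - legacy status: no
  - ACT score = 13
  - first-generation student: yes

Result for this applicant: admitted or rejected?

Admitted

Atomic conditions:
  AP courses completed ≥ 7: 10 ≥ 7 is true
  GPA < 1.96: 2.12 < 1.96 is false
  legacy status: no → false
  SAT score between 860 and 987: 996 in [860, 987] is false
  ACT score ≤ 27: 13 ≤ 27 is true
  community-service hours ≥ 324 hours: 312 ≥ 324 is false
  intended major = Undeclared: Undeclared == Undeclared is true
  first-generation student: yes → true
  essay score ≤ 4: 8 ≤ 4 is false
  recommendation letters = 1: 2 == 1 is false
  class-rank percentile between 9% and 63%: 96 in [9, 63] is false
  in-state resident: yes → true
Combine:
[1.1] exactly-one(true, false) = true
[1.2] false AND false = false
[1.3] true → false = false
[1] true OR false OR false = true
[2.1.1.1] true AND true = true
[2.1.1] NOT true = false
[2.1] NOT false = true
[2.2] false OR false OR false OR true = true
[2] true → true = true
[root] true AND true = true
Overall: true → admitted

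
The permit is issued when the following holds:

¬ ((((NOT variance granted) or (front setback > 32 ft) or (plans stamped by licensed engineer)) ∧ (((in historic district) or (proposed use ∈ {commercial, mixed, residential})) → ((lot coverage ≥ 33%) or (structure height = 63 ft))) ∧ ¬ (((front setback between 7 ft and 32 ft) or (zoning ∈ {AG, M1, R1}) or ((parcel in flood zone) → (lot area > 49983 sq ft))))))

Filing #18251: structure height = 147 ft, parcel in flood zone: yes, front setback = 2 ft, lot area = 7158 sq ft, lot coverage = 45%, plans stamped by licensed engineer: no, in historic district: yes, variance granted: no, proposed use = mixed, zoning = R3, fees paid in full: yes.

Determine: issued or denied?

Atomic conditions:
  NOT variance granted: no → true
  front setback > 32 ft: 2 > 32 is false
  plans stamped by licensed engineer: no → false
  in historic district: yes → true
  proposed use ∈ {commercial, mixed, residential}: mixed is in the set → true
  lot coverage ≥ 33%: 45 ≥ 33 is true
  structure height = 63 ft: 147 == 63 is false
  front setback between 7 ft and 32 ft: 2 in [7, 32] is false
  zoning ∈ {AG, M1, R1}: R3 is not in the set → false
  parcel in flood zone: yes → true
  lot area > 49983 sq ft: 7158 > 49983 is false
Combine:
[1.1] true OR false OR false = true
[1.2.1] true OR true = true
[1.2.2] true OR false = true
[1.2] true → true = true
[1.3.1.3] true → false = false
[1.3.1] false OR false OR false = false
[1.3] NOT false = true
[1] true AND true AND true = true
[root] NOT true = false
Overall: false → denied

Denied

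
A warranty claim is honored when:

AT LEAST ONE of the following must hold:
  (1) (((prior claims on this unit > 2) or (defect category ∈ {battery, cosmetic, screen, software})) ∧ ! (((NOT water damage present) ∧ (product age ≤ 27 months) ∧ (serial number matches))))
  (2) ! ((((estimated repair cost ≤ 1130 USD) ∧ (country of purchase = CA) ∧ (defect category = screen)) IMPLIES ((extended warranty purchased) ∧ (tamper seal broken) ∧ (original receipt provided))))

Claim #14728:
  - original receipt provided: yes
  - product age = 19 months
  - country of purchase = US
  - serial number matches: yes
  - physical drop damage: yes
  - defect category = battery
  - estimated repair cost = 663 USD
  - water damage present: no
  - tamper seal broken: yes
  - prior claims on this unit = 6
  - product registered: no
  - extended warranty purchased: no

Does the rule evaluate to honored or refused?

Atomic conditions:
  prior claims on this unit > 2: 6 > 2 is true
  defect category ∈ {battery, cosmetic, screen, software}: battery is in the set → true
  NOT water damage present: no → true
  product age ≤ 27 months: 19 ≤ 27 is true
  serial number matches: yes → true
  estimated repair cost ≤ 1130 USD: 663 ≤ 1130 is true
  country of purchase = CA: US == CA is false
  defect category = screen: battery == screen is false
  extended warranty purchased: no → false
  tamper seal broken: yes → true
  original receipt provided: yes → true
Combine:
[1.1] true OR true = true
[1.2.1] true AND true AND true = true
[1.2] NOT true = false
[1] true AND false = false
[2.1.1] true AND false AND false = false
[2.1.2] false AND true AND true = false
[2.1] false → false (antecedent false ⇒ implication holds) = true
[2] NOT true = false
[root] false OR false = false
Overall: false → refused

Refused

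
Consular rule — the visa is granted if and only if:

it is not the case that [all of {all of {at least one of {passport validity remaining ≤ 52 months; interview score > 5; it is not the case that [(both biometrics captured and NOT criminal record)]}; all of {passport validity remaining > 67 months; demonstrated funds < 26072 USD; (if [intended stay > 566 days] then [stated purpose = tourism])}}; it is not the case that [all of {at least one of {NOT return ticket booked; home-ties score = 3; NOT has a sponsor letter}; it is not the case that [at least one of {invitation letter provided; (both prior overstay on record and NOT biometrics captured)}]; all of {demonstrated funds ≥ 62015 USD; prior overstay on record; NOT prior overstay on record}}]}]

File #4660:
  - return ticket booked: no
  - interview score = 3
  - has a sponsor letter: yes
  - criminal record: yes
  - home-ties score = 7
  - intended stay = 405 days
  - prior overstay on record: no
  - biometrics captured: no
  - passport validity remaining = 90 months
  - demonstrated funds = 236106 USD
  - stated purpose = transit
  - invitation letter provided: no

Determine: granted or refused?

Granted

Atomic conditions:
  passport validity remaining ≤ 52 months: 90 ≤ 52 is false
  interview score > 5: 3 > 5 is false
  biometrics captured: no → false
  NOT criminal record: yes → false
  passport validity remaining > 67 months: 90 > 67 is true
  demonstrated funds < 26072 USD: 236106 < 26072 is false
  intended stay > 566 days: 405 > 566 is false
  stated purpose = tourism: transit == tourism is false
  NOT return ticket booked: no → true
  home-ties score = 3: 7 == 3 is false
  NOT has a sponsor letter: yes → false
  invitation letter provided: no → false
  prior overstay on record: no → false
  NOT biometrics captured: no → true
  demonstrated funds ≥ 62015 USD: 236106 ≥ 62015 is true
  NOT prior overstay on record: no → true
Combine:
[1.1.1.3.1] false AND false = false
[1.1.1.3] NOT false = true
[1.1.1] false OR false OR true = true
[1.1.2.3] false → false (antecedent false ⇒ implication holds) = true
[1.1.2] true AND false AND true = false
[1.1] true AND false = false
[1.2.1.1] true OR false OR false = true
[1.2.1.2.1.2] false AND true = false
[1.2.1.2.1] false OR false = false
[1.2.1.2] NOT false = true
[1.2.1.3] true AND false AND true = false
[1.2.1] true AND true AND false = false
[1.2] NOT false = true
[1] false AND true = false
[root] NOT false = true
Overall: true → granted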